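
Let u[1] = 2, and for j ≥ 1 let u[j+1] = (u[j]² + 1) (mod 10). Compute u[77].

u[1] = 2, u[2] = 5, u[3] = 6, u[4] = 7, u[5] = 0, u[6] = 1, u[7] = 2.
Since u[7] = u[1] = 2, the sequence is periodic with period 6.
(77 - 1) mod 6 = 4, so u[77] = u[5] = 0.

0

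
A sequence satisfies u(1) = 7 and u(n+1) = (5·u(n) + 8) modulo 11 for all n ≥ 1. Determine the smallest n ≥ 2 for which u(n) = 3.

3

u(1) = 7,  u(2) = 10,  u(3) = 3,  u(4) = 1,  u(5) = 2,  u(6) = 7.
The sequence repeats with period 5.
The value 3 first appears (with n ≥ 2) at u(3).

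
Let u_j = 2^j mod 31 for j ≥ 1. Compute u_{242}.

4

u_1 = 2,  u_2 = 4,  u_3 = 8,  u_4 = 16,  u_5 = 1,  u_6 = 2.
Since u_6 = u_1 = 2, the sequence is periodic with period 5.
So u_{242} = u_{1 + ((242-1) mod 5)} = u_2 = 4.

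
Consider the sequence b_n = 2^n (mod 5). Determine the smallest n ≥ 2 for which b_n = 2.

Listing terms: b_1 = 2,  b_2 = 4,  b_3 = 3,  b_4 = 1,  b_5 = 2.
Since b_5 = b_1 = 2, the sequence is periodic with period 4.
The value 2 next appears (with n ≥ 2) at b_5.

5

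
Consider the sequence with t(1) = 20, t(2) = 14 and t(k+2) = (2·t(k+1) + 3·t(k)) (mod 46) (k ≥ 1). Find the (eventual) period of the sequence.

11

Listing terms: t(1) = 20,  t(2) = 14,  t(3) = 42,  t(4) = 34,  t(5) = 10,  t(6) = 30,  t(7) = 44,  t(8) = 40,  t(9) = 28,  t(10) = 38,  t(11) = 22,  t(12) = 20,  t(13) = 14.
Since (t(12), t(13)) = (t(1), t(2)) = (20, 14) (two consecutive terms determine the rest), the sequence is periodic with period 11.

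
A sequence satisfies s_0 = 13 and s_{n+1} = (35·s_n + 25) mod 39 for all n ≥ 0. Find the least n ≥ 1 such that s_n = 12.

We have s_0 = 13, s_1 = 12, s_2 = 16, s_3 = 0, s_4 = 25, s_5 = 3, s_6 = 13.
The sequence repeats with period 6.
The value 12 first appears (with n ≥ 1) at s_1.

1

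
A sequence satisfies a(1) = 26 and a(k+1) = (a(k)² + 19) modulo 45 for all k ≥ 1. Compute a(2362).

Computing terms: a(1) = 26,  a(2) = 20,  a(3) = 14,  a(4) = 35,  a(5) = 29,  a(6) = 5,  a(7) = 44,  a(8) = 20.
Since a(8) = a(2) = 20, the sequence is eventually periodic: after a pre-period of length 1 it cycles with period 6.
For k ≥ 2, a(k) depends only on (k - 2) mod 6. (2362 - 2) mod 6 = 2, so a(2362) = a(4) = 35.

35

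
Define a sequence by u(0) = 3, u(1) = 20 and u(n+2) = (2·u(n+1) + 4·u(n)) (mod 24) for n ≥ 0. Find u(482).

Computing terms: u(0) = 3; u(1) = 20; u(2) = 4; u(3) = 16; u(4) = 0; u(5) = 16; u(6) = 8; u(7) = 8; u(8) = 0; u(9) = 8; u(10) = 16; u(11) = 16; u(12) = 0.
Since (u(11), u(12)) = (u(3), u(4)) = (16, 0) (two consecutive terms determine the rest), the sequence is eventually periodic: after a pre-period of length 3 it cycles with period 8.
For n ≥ 3, u(n) depends only on (n - 3) mod 8. (482 - 3) mod 8 = 7, so u(482) = u(10) = 16.

16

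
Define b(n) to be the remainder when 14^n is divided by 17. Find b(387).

b(0) = 1,  b(1) = 14,  b(2) = 9,  b(3) = 7,  b(4) = 13,  b(5) = 12,  b(6) = 15,  b(7) = 6,  b(8) = 16,  b(9) = 3,  b(10) = 8,  b(11) = 10,  b(12) = 4,  b(13) = 5,  b(14) = 2,  b(15) = 11,  b(16) = 1.
The sequence repeats with period 16.
So b(387) = b(0 + ((387-0) mod 16)) = b(3) = 7.

7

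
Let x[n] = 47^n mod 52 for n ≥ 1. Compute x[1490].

25

We have x[1] = 47,  x[2] = 25,  x[3] = 31,  x[4] = 1,  x[5] = 47.
Since x[5] = x[1] = 47, the sequence is periodic with period 4.
So x[1490] = x[1 + ((1490-1) mod 4)] = x[2] = 25.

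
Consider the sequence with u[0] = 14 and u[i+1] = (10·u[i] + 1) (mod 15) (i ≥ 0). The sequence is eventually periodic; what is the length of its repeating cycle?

3

We have u[0] = 14, u[1] = 6, u[2] = 1, u[3] = 11, u[4] = 6.
Since u[4] = u[1] = 6, the sequence is eventually periodic: after a pre-period of length 1 it cycles with period 3.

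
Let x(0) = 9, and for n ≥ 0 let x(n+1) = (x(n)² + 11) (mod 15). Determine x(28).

Computing terms: x(0) = 9,  x(1) = 2,  x(2) = 0,  x(3) = 11,  x(4) = 12,  x(5) = 5,  x(6) = 6,  x(7) = 2.
Since x(7) = x(1) = 2, the sequence is eventually periodic: after a pre-period of length 1 it cycles with period 6.
For n ≥ 1, x(n) depends only on (n - 1) mod 6. (28 - 1) mod 6 = 3, so x(28) = x(4) = 12.

12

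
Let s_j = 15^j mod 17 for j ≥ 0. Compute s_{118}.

s_0 = 1, s_1 = 15, s_2 = 4, s_3 = 9, s_4 = 16, s_5 = 2, s_6 = 13, s_7 = 8, s_8 = 1.
The sequence repeats with period 8.
So s_{118} = s_{0 + ((118-0) mod 8)} = s_6 = 13.

13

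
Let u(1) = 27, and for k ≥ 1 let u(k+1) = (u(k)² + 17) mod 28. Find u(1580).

10

Listing terms: u(1) = 27; u(2) = 18; u(3) = 5; u(4) = 14; u(5) = 17; u(6) = 26; u(7) = 21; u(8) = 10; u(9) = 5.
Since u(9) = u(3) = 5, the sequence is eventually periodic: after a pre-period of length 2 it cycles with period 6.
For k ≥ 3, u(k) depends only on (k - 3) mod 6. (1580 - 3) mod 6 = 5, so u(1580) = u(8) = 10.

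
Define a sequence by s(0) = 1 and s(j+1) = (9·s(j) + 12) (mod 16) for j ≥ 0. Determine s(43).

Computing terms: s(0) = 1; s(1) = 5; s(2) = 9; s(3) = 13; s(4) = 1.
Since s(4) = s(0) = 1, the sequence is periodic with period 4.
(43 - 0) mod 4 = 3, so s(43) = s(3) = 13.

13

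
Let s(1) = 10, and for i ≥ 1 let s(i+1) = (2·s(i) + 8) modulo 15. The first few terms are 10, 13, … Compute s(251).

We have s(1) = 10, s(2) = 13, s(3) = 4, s(4) = 1, s(5) = 10.
Since s(5) = s(1) = 10, the sequence is periodic with period 4.
So s(251) = s(1 + ((251-1) mod 4)) = s(3) = 4.

4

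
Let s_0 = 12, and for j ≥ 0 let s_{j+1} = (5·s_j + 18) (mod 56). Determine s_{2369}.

Computing terms: s_0 = 12; s_1 = 22; s_2 = 16; s_3 = 42; s_4 = 4; s_5 = 38; s_6 = 40; s_7 = 50; s_8 = 44; s_9 = 14; s_{10} = 32; s_{11} = 10; s_{12} = 12.
The sequence repeats with period 12.
(2369 - 0) mod 12 = 5, so s_{2369} = s_5 = 38.

38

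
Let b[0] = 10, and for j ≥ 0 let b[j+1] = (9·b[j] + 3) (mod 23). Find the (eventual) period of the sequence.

Computing terms: b[0] = 10; b[1] = 1; b[2] = 12; b[3] = 19; b[4] = 13; b[5] = 5; b[6] = 2; b[7] = 21; b[8] = 8; b[9] = 6; b[10] = 11; b[11] = 10.
Since b[11] = b[0] = 10, the sequence is periodic with period 11.

11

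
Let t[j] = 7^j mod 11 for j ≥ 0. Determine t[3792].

5

Computing terms: t[0] = 1; t[1] = 7; t[2] = 5; t[3] = 2; t[4] = 3; t[5] = 10; t[6] = 4; t[7] = 6; t[8] = 9; t[9] = 8; t[10] = 1.
The sequence repeats with period 10.
(3792 - 0) mod 10 = 2, so t[3792] = t[2] = 5.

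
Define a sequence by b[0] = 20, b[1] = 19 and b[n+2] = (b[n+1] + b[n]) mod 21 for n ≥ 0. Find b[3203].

We have b[0] = 20; b[1] = 19; b[2] = 18; b[3] = 16; b[4] = 13; b[5] = 8; b[6] = 0; b[7] = 8; b[8] = 8; b[9] = 16; b[10] = 3; b[11] = 19; b[12] = 1; b[13] = 20; b[14] = 0; b[15] = 20; b[16] = 20; b[17] = 19.
The sequence repeats with period 16.
(3203 - 0) mod 16 = 3, so b[3203] = b[3] = 16.

16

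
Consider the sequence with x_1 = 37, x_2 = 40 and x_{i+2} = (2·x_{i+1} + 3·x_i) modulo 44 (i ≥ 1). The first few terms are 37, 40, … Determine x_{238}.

40

We have x_1 = 37, x_2 = 40, x_3 = 15, x_4 = 18, x_5 = 37, x_6 = 40.
Since (x_5, x_6) = (x_1, x_2) = (37, 40) (two consecutive terms determine the rest), the sequence is periodic with period 4.
(238 - 1) mod 4 = 1, so x_{238} = x_2 = 40.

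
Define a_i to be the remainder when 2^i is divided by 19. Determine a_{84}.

a_0 = 1,  a_1 = 2,  a_2 = 4,  a_3 = 8,  a_4 = 16,  a_5 = 13,  a_6 = 7,  a_7 = 14,  a_8 = 9,  a_9 = 18,  a_{10} = 17,  a_{11} = 15,  a_{12} = 11,  a_{13} = 3,  a_{14} = 6,  a_{15} = 12,  a_{16} = 5,  a_{17} = 10,  a_{18} = 1.
Since a_{18} = a_0 = 1, the sequence is periodic with period 18.
So a_{84} = a_{0 + ((84-0) mod 18)} = a_{12} = 11.

11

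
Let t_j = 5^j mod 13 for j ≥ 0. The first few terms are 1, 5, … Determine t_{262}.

12

Listing terms: t_0 = 1,  t_1 = 5,  t_2 = 12,  t_3 = 8,  t_4 = 1.
The sequence repeats with period 4.
(262 - 0) mod 4 = 2, so t_{262} = t_2 = 12.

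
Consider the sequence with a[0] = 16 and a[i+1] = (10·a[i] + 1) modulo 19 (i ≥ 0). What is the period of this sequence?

Computing terms: a[0] = 16,  a[1] = 9,  a[2] = 15,  a[3] = 18,  a[4] = 10,  a[5] = 6,  a[6] = 4,  a[7] = 3,  a[8] = 12,  a[9] = 7,  a[10] = 14,  a[11] = 8,  a[12] = 5,  a[13] = 13,  a[14] = 17,  a[15] = 0,  a[16] = 1,  a[17] = 11,  a[18] = 16.
The sequence repeats with period 18.

18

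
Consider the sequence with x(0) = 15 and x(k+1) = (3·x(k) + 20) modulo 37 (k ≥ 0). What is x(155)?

We have x(0) = 15; x(1) = 28; x(2) = 30; x(3) = 36; x(4) = 17; x(5) = 34; x(6) = 11; x(7) = 16; x(8) = 31; x(9) = 2; x(10) = 26; x(11) = 24; x(12) = 18; x(13) = 0; x(14) = 20; x(15) = 6; x(16) = 1; x(17) = 23; x(18) = 15.
Since x(18) = x(0) = 15, the sequence is periodic with period 18.
So x(155) = x(0 + ((155-0) mod 18)) = x(11) = 24.

24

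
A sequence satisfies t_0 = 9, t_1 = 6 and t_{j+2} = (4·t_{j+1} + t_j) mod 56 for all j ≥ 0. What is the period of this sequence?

16

Computing terms: t_0 = 9; t_1 = 6; t_2 = 33; t_3 = 26; t_4 = 25; t_5 = 14; t_6 = 25; t_7 = 2; t_8 = 33; t_9 = 22; t_{10} = 9; t_{11} = 2; t_{12} = 17; t_{13} = 14; t_{14} = 17; t_{15} = 26; t_{16} = 9; t_{17} = 6.
Since (t_{16}, t_{17}) = (t_0, t_1) = (9, 6) (two consecutive terms determine the rest), the sequence is periodic with period 16.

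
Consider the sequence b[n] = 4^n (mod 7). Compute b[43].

4

We have b[0] = 1,  b[1] = 4,  b[2] = 2,  b[3] = 1.
Since b[3] = b[0] = 1, the sequence is periodic with period 3.
So b[43] = b[0 + ((43-0) mod 3)] = b[1] = 4.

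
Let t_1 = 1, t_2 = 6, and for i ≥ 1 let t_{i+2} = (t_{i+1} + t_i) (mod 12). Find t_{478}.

Computing terms: t_1 = 1; t_2 = 6; t_3 = 7; t_4 = 1; t_5 = 8; t_6 = 9; t_7 = 5; t_8 = 2; t_9 = 7; t_{10} = 9; t_{11} = 4; t_{12} = 1; t_{13} = 5; t_{14} = 6; t_{15} = 11; t_{16} = 5; t_{17} = 4; t_{18} = 9; t_{19} = 1; t_{20} = 10; t_{21} = 11; t_{22} = 9; t_{23} = 8; t_{24} = 5; t_{25} = 1; t_{26} = 6.
Since (t_{25}, t_{26}) = (t_1, t_2) = (1, 6) (two consecutive terms determine the rest), the sequence is periodic with period 24.
(478 - 1) mod 24 = 21, so t_{478} = t_{22} = 9.

9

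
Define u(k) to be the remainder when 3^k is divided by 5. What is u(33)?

Computing terms: u(1) = 3, u(2) = 4, u(3) = 2, u(4) = 1, u(5) = 3.
Since u(5) = u(1) = 3, the sequence is periodic with period 4.
(33 - 1) mod 4 = 0, so u(33) = u(1) = 3.

3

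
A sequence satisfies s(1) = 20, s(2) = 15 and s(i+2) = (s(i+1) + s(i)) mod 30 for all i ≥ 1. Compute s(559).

We have s(1) = 20,  s(2) = 15,  s(3) = 5,  s(4) = 20,  s(5) = 25,  s(6) = 15,  s(7) = 10,  s(8) = 25,  s(9) = 5,  s(10) = 0,  s(11) = 5,  s(12) = 5,  s(13) = 10,  s(14) = 15,  s(15) = 25,  s(16) = 10,  s(17) = 5,  s(18) = 15,  s(19) = 20,  s(20) = 5,  s(21) = 25,  s(22) = 0,  s(23) = 25,  s(24) = 25,  s(25) = 20,  s(26) = 15.
Since (s(25), s(26)) = (s(1), s(2)) = (20, 15) (two consecutive terms determine the rest), the sequence is periodic with period 24.
So s(559) = s(1 + ((559-1) mod 24)) = s(7) = 10.

10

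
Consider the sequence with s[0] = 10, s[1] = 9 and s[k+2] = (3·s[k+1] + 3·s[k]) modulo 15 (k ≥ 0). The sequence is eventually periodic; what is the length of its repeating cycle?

We have s[0] = 10; s[1] = 9; s[2] = 12; s[3] = 3; s[4] = 0; s[5] = 9; s[6] = 12.
Since (s[5], s[6]) = (s[1], s[2]) = (9, 12) (two consecutive terms determine the rest), the sequence is eventually periodic: after a pre-period of length 1 it cycles with period 4.

4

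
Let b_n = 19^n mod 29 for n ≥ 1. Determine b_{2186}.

13

b_1 = 19, b_2 = 13, b_3 = 15, b_4 = 24, b_5 = 21, b_6 = 22, b_7 = 12, b_8 = 25, b_9 = 11, b_{10} = 6, b_{11} = 27, b_{12} = 20, b_{13} = 3, b_{14} = 28, b_{15} = 10, b_{16} = 16, b_{17} = 14, b_{18} = 5, b_{19} = 8, b_{20} = 7, b_{21} = 17, b_{22} = 4, b_{23} = 18, b_{24} = 23, b_{25} = 2, b_{26} = 9, b_{27} = 26, b_{28} = 1, b_{29} = 19.
The sequence repeats with period 28.
(2186 - 1) mod 28 = 1, so b_{2186} = b_2 = 13.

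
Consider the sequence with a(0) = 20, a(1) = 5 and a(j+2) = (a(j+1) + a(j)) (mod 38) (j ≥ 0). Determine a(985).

Listing terms: a(0) = 20; a(1) = 5; a(2) = 25; a(3) = 30; a(4) = 17; a(5) = 9; a(6) = 26; a(7) = 35; a(8) = 23; a(9) = 20; a(10) = 5.
The sequence repeats with period 9.
So a(985) = a(0 + ((985-0) mod 9)) = a(4) = 17.

17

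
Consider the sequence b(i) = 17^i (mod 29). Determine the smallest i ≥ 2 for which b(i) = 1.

Computing terms: b(1) = 17,  b(2) = 28,  b(3) = 12,  b(4) = 1,  b(5) = 17.
The sequence repeats with period 4.
The value 1 first appears (with i ≥ 2) at b(4).

4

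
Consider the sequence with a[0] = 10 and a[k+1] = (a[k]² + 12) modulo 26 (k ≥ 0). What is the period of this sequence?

Computing terms: a[0] = 10,  a[1] = 8,  a[2] = 24,  a[3] = 16,  a[4] = 8.
Since a[4] = a[1] = 8, the sequence is eventually periodic: after a pre-period of length 1 it cycles with period 3.

3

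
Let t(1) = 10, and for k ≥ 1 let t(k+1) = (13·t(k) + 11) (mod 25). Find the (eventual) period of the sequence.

We have t(1) = 10, t(2) = 16, t(3) = 19, t(4) = 8, t(5) = 15, t(6) = 6, t(7) = 14, t(8) = 18, t(9) = 20, t(10) = 21, t(11) = 9, t(12) = 3, t(13) = 0, t(14) = 11, t(15) = 4, t(16) = 13, t(17) = 5, t(18) = 1, t(19) = 24, t(20) = 23, t(21) = 10.
The sequence repeats with period 20.

20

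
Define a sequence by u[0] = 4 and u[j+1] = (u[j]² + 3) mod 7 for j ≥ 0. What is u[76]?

5

Computing terms: u[0] = 4; u[1] = 5; u[2] = 0; u[3] = 3; u[4] = 5.
Since u[4] = u[1] = 5, the sequence is eventually periodic: after a pre-period of length 1 it cycles with period 3.
For j ≥ 1, u[j] depends only on (j - 1) mod 3. (76 - 1) mod 3 = 0, so u[76] = u[1] = 5.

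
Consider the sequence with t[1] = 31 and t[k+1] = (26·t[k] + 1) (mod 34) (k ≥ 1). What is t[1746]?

We have t[1] = 31,  t[2] = 25,  t[3] = 5,  t[4] = 29,  t[5] = 7,  t[6] = 13,  t[7] = 33,  t[8] = 9,  t[9] = 31.
Since t[9] = t[1] = 31, the sequence is periodic with period 8.
(1746 - 1) mod 8 = 1, so t[1746] = t[2] = 25.

25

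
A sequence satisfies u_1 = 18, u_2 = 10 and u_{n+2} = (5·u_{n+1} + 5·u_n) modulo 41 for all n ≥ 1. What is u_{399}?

36

We have u_1 = 18,  u_2 = 10,  u_3 = 17,  u_4 = 12,  u_5 = 22,  u_6 = 6,  u_7 = 17,  u_8 = 33,  u_9 = 4,  u_{10} = 21,  u_{11} = 2,  u_{12} = 33,  u_{13} = 11,  u_{14} = 15,  u_{15} = 7,  u_{16} = 28,  u_{17} = 11,  u_{18} = 31,  u_{19} = 5,  u_{20} = 16,  u_{21} = 23,  u_{22} = 31,  u_{23} = 24,  u_{24} = 29,  u_{25} = 19,  u_{26} = 35,  u_{27} = 24,  u_{28} = 8,  u_{29} = 37,  u_{30} = 20,  u_{31} = 39,  u_{32} = 8,  u_{33} = 30,  u_{34} = 26,  u_{35} = 34,  u_{36} = 13,  u_{37} = 30,  u_{38} = 10,  u_{39} = 36,  u_{40} = 25,  u_{41} = 18,  u_{42} = 10.
The sequence repeats with period 40.
So u_{399} = u_{1 + ((399-1) mod 40)} = u_{39} = 36.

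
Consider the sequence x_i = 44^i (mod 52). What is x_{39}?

8

We have x_1 = 44, x_2 = 12, x_3 = 8, x_4 = 40, x_5 = 44.
Since x_5 = x_1 = 44, the sequence is periodic with period 4.
So x_{39} = x_{1 + ((39-1) mod 4)} = x_3 = 8.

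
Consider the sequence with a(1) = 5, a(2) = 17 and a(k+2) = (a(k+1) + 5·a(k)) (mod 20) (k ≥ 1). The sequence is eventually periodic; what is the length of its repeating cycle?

6

Listing terms: a(1) = 5; a(2) = 17; a(3) = 2; a(4) = 7; a(5) = 17; a(6) = 12; a(7) = 17; a(8) = 17; a(9) = 2.
Since (a(8), a(9)) = (a(2), a(3)) = (17, 2) (two consecutive terms determine the rest), the sequence is eventually periodic: after a pre-period of length 1 it cycles with period 6.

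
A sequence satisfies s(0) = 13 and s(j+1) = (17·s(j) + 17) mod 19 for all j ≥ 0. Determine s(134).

Computing terms: s(0) = 13, s(1) = 10, s(2) = 16, s(3) = 4, s(4) = 9, s(5) = 18, s(6) = 0, s(7) = 17, s(8) = 2, s(9) = 13.
Since s(9) = s(0) = 13, the sequence is periodic with period 9.
So s(134) = s(0 + ((134-0) mod 9)) = s(8) = 2.

2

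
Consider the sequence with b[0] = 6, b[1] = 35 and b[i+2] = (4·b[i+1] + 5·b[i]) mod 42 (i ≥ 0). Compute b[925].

We have b[0] = 6; b[1] = 35; b[2] = 2; b[3] = 15; b[4] = 28; b[5] = 19; b[6] = 6; b[7] = 35.
The sequence repeats with period 6.
(925 - 0) mod 6 = 1, so b[925] = b[1] = 35.

35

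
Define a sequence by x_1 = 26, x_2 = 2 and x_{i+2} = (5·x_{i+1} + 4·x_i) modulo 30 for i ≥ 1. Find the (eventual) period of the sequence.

We have x_1 = 26,  x_2 = 2,  x_3 = 24,  x_4 = 8,  x_5 = 16,  x_6 = 22,  x_7 = 24,  x_8 = 28,  x_9 = 26,  x_{10} = 2.
Since (x_9, x_{10}) = (x_1, x_2) = (26, 2) (two consecutive terms determine the rest), the sequence is periodic with period 8.

8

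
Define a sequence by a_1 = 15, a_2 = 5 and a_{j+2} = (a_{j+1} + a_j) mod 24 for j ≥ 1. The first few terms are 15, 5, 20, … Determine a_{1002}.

14

a_1 = 15,  a_2 = 5,  a_3 = 20,  a_4 = 1,  a_5 = 21,  a_6 = 22,  a_7 = 19,  a_8 = 17,  a_9 = 12,  a_{10} = 5,  a_{11} = 17,  a_{12} = 22,  a_{13} = 15,  a_{14} = 13,  a_{15} = 4,  a_{16} = 17,  a_{17} = 21,  a_{18} = 14,  a_{19} = 11,  a_{20} = 1,  a_{21} = 12,  a_{22} = 13,  a_{23} = 1,  a_{24} = 14,  a_{25} = 15,  a_{26} = 5.
The sequence repeats with period 24.
So a_{1002} = a_{1 + ((1002-1) mod 24)} = a_{18} = 14.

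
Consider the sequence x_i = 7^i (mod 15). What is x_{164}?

x_0 = 1, x_1 = 7, x_2 = 4, x_3 = 13, x_4 = 1.
Since x_4 = x_0 = 1, the sequence is periodic with period 4.
So x_{164} = x_{0 + ((164-0) mod 4)} = x_0 = 1.

1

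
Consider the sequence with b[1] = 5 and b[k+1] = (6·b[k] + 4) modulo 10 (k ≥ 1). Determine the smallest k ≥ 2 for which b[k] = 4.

b[1] = 5; b[2] = 4; b[3] = 8; b[4] = 2; b[5] = 6; b[6] = 0; b[7] = 4.
Since b[7] = b[2] = 4, the sequence is eventually periodic: after a pre-period of length 1 it cycles with period 5.
The value 4 first appears (with k ≥ 2) at b[2].

2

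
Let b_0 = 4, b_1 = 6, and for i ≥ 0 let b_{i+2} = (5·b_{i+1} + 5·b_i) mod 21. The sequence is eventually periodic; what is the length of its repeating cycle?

24

We have b_0 = 4; b_1 = 6; b_2 = 8; b_3 = 7; b_4 = 12; b_5 = 11; b_6 = 10; b_7 = 0; b_8 = 8; b_9 = 19; b_{10} = 9; b_{11} = 14; b_{12} = 10; b_{13} = 15; b_{14} = 20; b_{15} = 7; b_{16} = 9; b_{17} = 17; b_{18} = 4; b_{19} = 0; b_{20} = 20; b_{21} = 16; b_{22} = 12; b_{23} = 14; b_{24} = 4; b_{25} = 6.
Since (b_{24}, b_{25}) = (b_0, b_1) = (4, 6) (two consecutive terms determine the rest), the sequence is periodic with period 24.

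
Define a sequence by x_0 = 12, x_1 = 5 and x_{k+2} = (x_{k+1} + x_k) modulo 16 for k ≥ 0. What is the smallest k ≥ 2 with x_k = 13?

We have x_0 = 12,  x_1 = 5,  x_2 = 1,  x_3 = 6,  x_4 = 7,  x_5 = 13,  x_6 = 4,  x_7 = 1,  x_8 = 5,  x_9 = 6,  x_{10} = 11,  x_{11} = 1,  x_{12} = 12,  x_{13} = 13,  x_{14} = 9,  x_{15} = 6,  x_{16} = 15,  x_{17} = 5,  x_{18} = 4,  x_{19} = 9,  x_{20} = 13,  x_{21} = 6,  x_{22} = 3,  x_{23} = 9,  x_{24} = 12,  x_{25} = 5.
Since (x_{24}, x_{25}) = (x_0, x_1) = (12, 5) (two consecutive terms determine the rest), the sequence is periodic with period 24.
The value 13 first appears (with k ≥ 2) at x_5.

5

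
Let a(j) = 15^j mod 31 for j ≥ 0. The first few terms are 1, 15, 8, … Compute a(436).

16

a(0) = 1, a(1) = 15, a(2) = 8, a(3) = 27, a(4) = 2, a(5) = 30, a(6) = 16, a(7) = 23, a(8) = 4, a(9) = 29, a(10) = 1.
The sequence repeats with period 10.
(436 - 0) mod 10 = 6, so a(436) = a(6) = 16.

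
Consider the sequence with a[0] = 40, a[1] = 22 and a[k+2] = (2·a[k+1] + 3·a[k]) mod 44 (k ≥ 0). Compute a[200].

40

Computing terms: a[0] = 40,  a[1] = 22,  a[2] = 32,  a[3] = 42,  a[4] = 4,  a[5] = 2,  a[6] = 16,  a[7] = 38,  a[8] = 36,  a[9] = 10,  a[10] = 40,  a[11] = 22.
The sequence repeats with period 10.
(200 - 0) mod 10 = 0, so a[200] = a[0] = 40.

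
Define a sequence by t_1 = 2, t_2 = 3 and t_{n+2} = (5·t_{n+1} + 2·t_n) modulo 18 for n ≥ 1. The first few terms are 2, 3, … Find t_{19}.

Listing terms: t_1 = 2,  t_2 = 3,  t_3 = 1,  t_4 = 11,  t_5 = 3,  t_6 = 1.
Since (t_5, t_6) = (t_2, t_3) = (3, 1) (two consecutive terms determine the rest), the sequence is eventually periodic: after a pre-period of length 1 it cycles with period 3.
For n ≥ 2, t_n depends only on (n - 2) mod 3. (19 - 2) mod 3 = 2, so t_{19} = t_4 = 11.

11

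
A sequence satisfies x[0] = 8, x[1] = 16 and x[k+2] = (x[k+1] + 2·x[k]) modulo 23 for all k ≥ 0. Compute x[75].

2

Computing terms: x[0] = 8, x[1] = 16, x[2] = 9, x[3] = 18, x[4] = 13, x[5] = 3, x[6] = 6, x[7] = 12, x[8] = 1, x[9] = 2, x[10] = 4, x[11] = 8, x[12] = 16.
Since (x[11], x[12]) = (x[0], x[1]) = (8, 16) (two consecutive terms determine the rest), the sequence is periodic with period 11.
(75 - 0) mod 11 = 9, so x[75] = x[9] = 2.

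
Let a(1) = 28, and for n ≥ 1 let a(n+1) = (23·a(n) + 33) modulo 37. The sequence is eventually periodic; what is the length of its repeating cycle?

Computing terms: a(1) = 28; a(2) = 11; a(3) = 27; a(4) = 25; a(5) = 16; a(6) = 31; a(7) = 6; a(8) = 23; a(9) = 7; a(10) = 9; a(11) = 18; a(12) = 3; a(13) = 28.
Since a(13) = a(1) = 28, the sequence is periodic with period 12.

12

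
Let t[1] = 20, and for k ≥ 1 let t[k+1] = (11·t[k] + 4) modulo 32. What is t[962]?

Listing terms: t[1] = 20, t[2] = 0, t[3] = 4, t[4] = 16, t[5] = 20.
The sequence repeats with period 4.
(962 - 1) mod 4 = 1, so t[962] = t[2] = 0.

0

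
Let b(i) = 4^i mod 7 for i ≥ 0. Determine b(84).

We have b(0) = 1; b(1) = 4; b(2) = 2; b(3) = 1.
The sequence repeats with period 3.
So b(84) = b(0 + ((84-0) mod 3)) = b(0) = 1.

1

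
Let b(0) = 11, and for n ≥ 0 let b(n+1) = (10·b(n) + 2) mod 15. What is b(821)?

We have b(0) = 11; b(1) = 7; b(2) = 12; b(3) = 2; b(4) = 7.
Since b(4) = b(1) = 7, the sequence is eventually periodic: after a pre-period of length 1 it cycles with period 3.
For n ≥ 1, b(n) depends only on (n - 1) mod 3. (821 - 1) mod 3 = 1, so b(821) = b(2) = 12.

12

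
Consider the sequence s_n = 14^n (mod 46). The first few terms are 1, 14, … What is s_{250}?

Computing terms: s_0 = 1,  s_1 = 14,  s_2 = 12,  s_3 = 30,  s_4 = 6,  s_5 = 38,  s_6 = 26,  s_7 = 42,  s_8 = 36,  s_9 = 44,  s_{10} = 18,  s_{11} = 22,  s_{12} = 32,  s_{13} = 34,  s_{14} = 16,  s_{15} = 40,  s_{16} = 8,  s_{17} = 20,  s_{18} = 4,  s_{19} = 10,  s_{20} = 2,  s_{21} = 28,  s_{22} = 24,  s_{23} = 14.
Since s_{23} = s_1 = 14, the sequence is eventually periodic: after a pre-period of length 1 it cycles with period 22.
For n ≥ 1, s_n depends only on (n - 1) mod 22. (250 - 1) mod 22 = 7, so s_{250} = s_8 = 36.

36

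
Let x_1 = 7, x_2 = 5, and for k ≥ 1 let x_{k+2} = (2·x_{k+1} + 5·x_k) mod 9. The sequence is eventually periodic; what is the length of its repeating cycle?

x_1 = 7,  x_2 = 5,  x_3 = 0,  x_4 = 7,  x_5 = 5.
Since (x_4, x_5) = (x_1, x_2) = (7, 5) (two consecutive terms determine the rest), the sequence is periodic with period 3.

3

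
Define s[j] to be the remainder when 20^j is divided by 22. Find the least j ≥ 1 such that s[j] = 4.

s[0] = 1,  s[1] = 20,  s[2] = 4,  s[3] = 14,  s[4] = 16,  s[5] = 12,  s[6] = 20.
Since s[6] = s[1] = 20, the sequence is eventually periodic: after a pre-period of length 1 it cycles with period 5.
The value 4 first appears (with j ≥ 1) at s[2].

2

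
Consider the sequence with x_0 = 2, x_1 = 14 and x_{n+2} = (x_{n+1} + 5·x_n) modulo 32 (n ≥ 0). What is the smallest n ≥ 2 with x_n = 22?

Computing terms: x_0 = 2; x_1 = 14; x_2 = 24; x_3 = 30; x_4 = 22; x_5 = 12; x_6 = 26; x_7 = 22; x_8 = 24; x_9 = 6; x_{10} = 30; x_{11} = 28; x_{12} = 18; x_{13} = 30; x_{14} = 24; x_{15} = 14; x_{16} = 6; x_{17} = 12; x_{18} = 10; x_{19} = 6; x_{20} = 24; x_{21} = 22; x_{22} = 14; x_{23} = 28; x_{24} = 2; x_{25} = 14.
The sequence repeats with period 24.
The value 22 first appears (with n ≥ 2) at x_4.

4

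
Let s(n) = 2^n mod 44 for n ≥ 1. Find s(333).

We have s(1) = 2; s(2) = 4; s(3) = 8; s(4) = 16; s(5) = 32; s(6) = 20; s(7) = 40; s(8) = 36; s(9) = 28; s(10) = 12; s(11) = 24; s(12) = 4.
Since s(12) = s(2) = 4, the sequence is eventually periodic: after a pre-period of length 1 it cycles with period 10.
For n ≥ 2, s(n) depends only on (n - 2) mod 10. (333 - 2) mod 10 = 1, so s(333) = s(3) = 8.

8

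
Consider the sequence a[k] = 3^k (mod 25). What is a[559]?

a[1] = 3,  a[2] = 9,  a[3] = 2,  a[4] = 6,  a[5] = 18,  a[6] = 4,  a[7] = 12,  a[8] = 11,  a[9] = 8,  a[10] = 24,  a[11] = 22,  a[12] = 16,  a[13] = 23,  a[14] = 19,  a[15] = 7,  a[16] = 21,  a[17] = 13,  a[18] = 14,  a[19] = 17,  a[20] = 1,  a[21] = 3.
Since a[21] = a[1] = 3, the sequence is periodic with period 20.
(559 - 1) mod 20 = 18, so a[559] = a[19] = 17.

17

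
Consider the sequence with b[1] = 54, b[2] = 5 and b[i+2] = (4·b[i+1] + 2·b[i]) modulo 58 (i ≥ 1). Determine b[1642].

26

Listing terms: b[1] = 54, b[2] = 5, b[3] = 12, b[4] = 0, b[5] = 24, b[6] = 38, b[7] = 26, b[8] = 6, b[9] = 18, b[10] = 26, b[11] = 24, b[12] = 32, b[13] = 2, b[14] = 14, b[15] = 2, b[16] = 36, b[17] = 32, b[18] = 26, b[19] = 52, b[20] = 28, b[21] = 42, b[22] = 50, b[23] = 52, b[24] = 18, b[25] = 2, b[26] = 44, b[27] = 6, b[28] = 54, b[29] = 54, b[30] = 34, b[31] = 12, b[32] = 0.
Since (b[31], b[32]) = (b[3], b[4]) = (12, 0) (two consecutive terms determine the rest), the sequence is eventually periodic: after a pre-period of length 2 it cycles with period 28.
For i ≥ 3, b[i] depends only on (i - 3) mod 28. (1642 - 3) mod 28 = 15, so b[1642] = b[18] = 26.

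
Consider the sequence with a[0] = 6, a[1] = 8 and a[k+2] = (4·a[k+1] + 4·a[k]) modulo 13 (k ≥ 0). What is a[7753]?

0

a[0] = 6, a[1] = 8, a[2] = 4, a[3] = 9, a[4] = 0, a[5] = 10, a[6] = 1, a[7] = 5, a[8] = 11, a[9] = 12, a[10] = 1, a[11] = 0, a[12] = 4, a[13] = 3, a[14] = 2, a[15] = 7, a[16] = 10, a[17] = 3, a[18] = 0, a[19] = 12, a[20] = 9, a[21] = 6, a[22] = 8.
Since (a[21], a[22]) = (a[0], a[1]) = (6, 8) (two consecutive terms determine the rest), the sequence is periodic with period 21.
So a[7753] = a[0 + ((7753-0) mod 21)] = a[4] = 0.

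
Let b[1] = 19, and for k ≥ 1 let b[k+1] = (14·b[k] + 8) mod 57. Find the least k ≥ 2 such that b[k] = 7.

6

b[1] = 19,  b[2] = 46,  b[3] = 25,  b[4] = 16,  b[5] = 4,  b[6] = 7,  b[7] = 49,  b[8] = 10,  b[9] = 34,  b[10] = 28,  b[11] = 1,  b[12] = 22,  b[13] = 31,  b[14] = 43,  b[15] = 40,  b[16] = 55,  b[17] = 37,  b[18] = 13,  b[19] = 19.
Since b[19] = b[1] = 19, the sequence is periodic with period 18.
The value 7 first appears (with k ≥ 2) at b[6].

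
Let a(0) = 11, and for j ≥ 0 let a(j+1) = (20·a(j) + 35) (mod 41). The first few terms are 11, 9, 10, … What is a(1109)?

a(0) = 11,  a(1) = 9,  a(2) = 10,  a(3) = 30,  a(4) = 20,  a(5) = 25,  a(6) = 2,  a(7) = 34,  a(8) = 18,  a(9) = 26,  a(10) = 22,  a(11) = 24,  a(12) = 23,  a(13) = 3,  a(14) = 13,  a(15) = 8,  a(16) = 31,  a(17) = 40,  a(18) = 15,  a(19) = 7,  a(20) = 11.
Since a(20) = a(0) = 11, the sequence is periodic with period 20.
(1109 - 0) mod 20 = 9, so a(1109) = a(9) = 26.

26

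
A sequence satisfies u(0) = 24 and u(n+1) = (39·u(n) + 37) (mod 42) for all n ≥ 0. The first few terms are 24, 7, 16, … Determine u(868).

28

u(0) = 24; u(1) = 7; u(2) = 16; u(3) = 31; u(4) = 28; u(5) = 37; u(6) = 10; u(7) = 7.
Since u(7) = u(1) = 7, the sequence is eventually periodic: after a pre-period of length 1 it cycles with period 6.
For n ≥ 1, u(n) depends only on (n - 1) mod 6. (868 - 1) mod 6 = 3, so u(868) = u(4) = 28.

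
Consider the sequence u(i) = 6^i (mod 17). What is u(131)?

12

We have u(1) = 6; u(2) = 2; u(3) = 12; u(4) = 4; u(5) = 7; u(6) = 8; u(7) = 14; u(8) = 16; u(9) = 11; u(10) = 15; u(11) = 5; u(12) = 13; u(13) = 10; u(14) = 9; u(15) = 3; u(16) = 1; u(17) = 6.
The sequence repeats with period 16.
So u(131) = u(1 + ((131-1) mod 16)) = u(3) = 12.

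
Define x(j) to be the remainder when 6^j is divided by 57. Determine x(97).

9

Listing terms: x(1) = 6,  x(2) = 36,  x(3) = 45,  x(4) = 42,  x(5) = 24,  x(6) = 30,  x(7) = 9,  x(8) = 54,  x(9) = 39,  x(10) = 6.
The sequence repeats with period 9.
So x(97) = x(1 + ((97-1) mod 9)) = x(7) = 9.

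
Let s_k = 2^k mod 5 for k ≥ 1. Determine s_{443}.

Computing terms: s_1 = 2,  s_2 = 4,  s_3 = 3,  s_4 = 1,  s_5 = 2.
Since s_5 = s_1 = 2, the sequence is periodic with period 4.
So s_{443} = s_{1 + ((443-1) mod 4)} = s_3 = 3.

3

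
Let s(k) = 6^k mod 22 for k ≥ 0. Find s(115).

Listing terms: s(0) = 1,  s(1) = 6,  s(2) = 14,  s(3) = 18,  s(4) = 20,  s(5) = 10,  s(6) = 16,  s(7) = 8,  s(8) = 4,  s(9) = 2,  s(10) = 12,  s(11) = 6.
Since s(11) = s(1) = 6, the sequence is eventually periodic: after a pre-period of length 1 it cycles with period 10.
For k ≥ 1, s(k) depends only on (k - 1) mod 10. (115 - 1) mod 10 = 4, so s(115) = s(5) = 10.

10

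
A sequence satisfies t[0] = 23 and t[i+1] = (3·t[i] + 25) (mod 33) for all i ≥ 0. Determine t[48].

22

Listing terms: t[0] = 23,  t[1] = 28,  t[2] = 10,  t[3] = 22,  t[4] = 25,  t[5] = 1,  t[6] = 28.
Since t[6] = t[1] = 28, the sequence is eventually periodic: after a pre-period of length 1 it cycles with period 5.
For i ≥ 1, t[i] depends only on (i - 1) mod 5. (48 - 1) mod 5 = 2, so t[48] = t[3] = 22.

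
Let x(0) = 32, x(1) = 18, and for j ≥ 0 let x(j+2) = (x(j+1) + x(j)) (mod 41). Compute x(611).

x(0) = 32, x(1) = 18, x(2) = 9, x(3) = 27, x(4) = 36, x(5) = 22, x(6) = 17, x(7) = 39, x(8) = 15, x(9) = 13, x(10) = 28, x(11) = 0, x(12) = 28, x(13) = 28, x(14) = 15, x(15) = 2, x(16) = 17, x(17) = 19, x(18) = 36, x(19) = 14, x(20) = 9, x(21) = 23, x(22) = 32, x(23) = 14, x(24) = 5, x(25) = 19, x(26) = 24, x(27) = 2, x(28) = 26, x(29) = 28, x(30) = 13, x(31) = 0, x(32) = 13, x(33) = 13, x(34) = 26, x(35) = 39, x(36) = 24, x(37) = 22, x(38) = 5, x(39) = 27, x(40) = 32, x(41) = 18.
Since (x(40), x(41)) = (x(0), x(1)) = (32, 18) (two consecutive terms determine the rest), the sequence is periodic with period 40.
So x(611) = x(0 + ((611-0) mod 40)) = x(11) = 0.

0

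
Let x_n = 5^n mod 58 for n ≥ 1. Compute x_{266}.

Listing terms: x_1 = 5, x_2 = 25, x_3 = 9, x_4 = 45, x_5 = 51, x_6 = 23, x_7 = 57, x_8 = 53, x_9 = 33, x_{10} = 49, x_{11} = 13, x_{12} = 7, x_{13} = 35, x_{14} = 1, x_{15} = 5.
The sequence repeats with period 14.
(266 - 1) mod 14 = 13, so x_{266} = x_{14} = 1.

1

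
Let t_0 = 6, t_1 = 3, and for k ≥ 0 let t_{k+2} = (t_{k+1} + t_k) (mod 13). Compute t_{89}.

7

We have t_0 = 6; t_1 = 3; t_2 = 9; t_3 = 12; t_4 = 8; t_5 = 7; t_6 = 2; t_7 = 9; t_8 = 11; t_9 = 7; t_{10} = 5; t_{11} = 12; t_{12} = 4; t_{13} = 3; t_{14} = 7; t_{15} = 10; t_{16} = 4; t_{17} = 1; t_{18} = 5; t_{19} = 6; t_{20} = 11; t_{21} = 4; t_{22} = 2; t_{23} = 6; t_{24} = 8; t_{25} = 1; t_{26} = 9; t_{27} = 10; t_{28} = 6; t_{29} = 3.
Since (t_{28}, t_{29}) = (t_0, t_1) = (6, 3) (two consecutive terms determine the rest), the sequence is periodic with period 28.
(89 - 0) mod 28 = 5, so t_{89} = t_5 = 7.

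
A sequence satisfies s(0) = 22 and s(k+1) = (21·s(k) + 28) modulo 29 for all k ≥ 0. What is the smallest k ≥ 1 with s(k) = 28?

We have s(0) = 22,  s(1) = 26,  s(2) = 23,  s(3) = 18,  s(4) = 0,  s(5) = 28,  s(6) = 7,  s(7) = 1,  s(8) = 20,  s(9) = 13,  s(10) = 11,  s(11) = 27,  s(12) = 15,  s(13) = 24,  s(14) = 10,  s(15) = 6,  s(16) = 9,  s(17) = 14,  s(18) = 3,  s(19) = 4,  s(20) = 25,  s(21) = 2,  s(22) = 12,  s(23) = 19,  s(24) = 21,  s(25) = 5,  s(26) = 17,  s(27) = 8,  s(28) = 22.
The sequence repeats with period 28.
The value 28 first appears (with k ≥ 1) at s(5).

5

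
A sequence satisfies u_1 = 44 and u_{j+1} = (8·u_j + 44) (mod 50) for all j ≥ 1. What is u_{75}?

Computing terms: u_1 = 44; u_2 = 46; u_3 = 12; u_4 = 40; u_5 = 14; u_6 = 6; u_7 = 42; u_8 = 30; u_9 = 34; u_{10} = 16; u_{11} = 22; u_{12} = 20; u_{13} = 4; u_{14} = 26; u_{15} = 2; u_{16} = 10; u_{17} = 24; u_{18} = 36; u_{19} = 32; u_{20} = 0; u_{21} = 44.
Since u_{21} = u_1 = 44, the sequence is periodic with period 20.
(75 - 1) mod 20 = 14, so u_{75} = u_{15} = 2.

2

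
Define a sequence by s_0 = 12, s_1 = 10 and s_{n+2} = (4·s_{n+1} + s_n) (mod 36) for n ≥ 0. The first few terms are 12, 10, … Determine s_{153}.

Listing terms: s_0 = 12, s_1 = 10, s_2 = 16, s_3 = 2, s_4 = 24, s_5 = 26, s_6 = 20, s_7 = 34, s_8 = 12, s_9 = 10.
Since (s_8, s_9) = (s_0, s_1) = (12, 10) (two consecutive terms determine the rest), the sequence is periodic with period 8.
So s_{153} = s_{0 + ((153-0) mod 8)} = s_1 = 10.

10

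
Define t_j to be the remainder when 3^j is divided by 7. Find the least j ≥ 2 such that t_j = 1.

We have t_1 = 3; t_2 = 2; t_3 = 6; t_4 = 4; t_5 = 5; t_6 = 1; t_7 = 3.
The sequence repeats with period 6.
The value 1 first appears (with j ≥ 2) at t_6.

6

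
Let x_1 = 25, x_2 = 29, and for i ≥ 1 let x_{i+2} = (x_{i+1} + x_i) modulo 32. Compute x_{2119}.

Computing terms: x_1 = 25,  x_2 = 29,  x_3 = 22,  x_4 = 19,  x_5 = 9,  x_6 = 28,  x_7 = 5,  x_8 = 1,  x_9 = 6,  x_{10} = 7,  x_{11} = 13,  x_{12} = 20,  x_{13} = 1,  x_{14} = 21,  x_{15} = 22,  x_{16} = 11,  x_{17} = 1,  x_{18} = 12,  x_{19} = 13,  x_{20} = 25,  x_{21} = 6,  x_{22} = 31,  x_{23} = 5,  x_{24} = 4,  x_{25} = 9,  x_{26} = 13,  x_{27} = 22,  x_{28} = 3,  x_{29} = 25,  x_{30} = 28,  x_{31} = 21,  x_{32} = 17,  x_{33} = 6,  x_{34} = 23,  x_{35} = 29,  x_{36} = 20,  x_{37} = 17,  x_{38} = 5,  x_{39} = 22,  x_{40} = 27,  x_{41} = 17,  x_{42} = 12,  x_{43} = 29,  x_{44} = 9,  x_{45} = 6,  x_{46} = 15,  x_{47} = 21,  x_{48} = 4,  x_{49} = 25,  x_{50} = 29.
The sequence repeats with period 48.
(2119 - 1) mod 48 = 6, so x_{2119} = x_7 = 5.

5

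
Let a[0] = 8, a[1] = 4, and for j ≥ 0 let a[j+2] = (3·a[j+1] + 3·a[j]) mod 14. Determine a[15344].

4

Computing terms: a[0] = 8, a[1] = 4, a[2] = 8, a[3] = 8, a[4] = 6, a[5] = 0, a[6] = 4, a[7] = 12, a[8] = 6, a[9] = 12, a[10] = 12, a[11] = 2, a[12] = 0, a[13] = 6, a[14] = 4, a[15] = 2, a[16] = 4, a[17] = 4, a[18] = 10, a[19] = 0, a[20] = 2, a[21] = 6, a[22] = 10, a[23] = 6, a[24] = 6, a[25] = 8, a[26] = 0, a[27] = 10, a[28] = 2, a[29] = 8, a[30] = 2, a[31] = 2, a[32] = 12, a[33] = 0, a[34] = 8, a[35] = 10, a[36] = 12, a[37] = 10, a[38] = 10, a[39] = 4, a[40] = 0, a[41] = 12, a[42] = 8, a[43] = 4.
The sequence repeats with period 42.
So a[15344] = a[0 + ((15344-0) mod 42)] = a[14] = 4.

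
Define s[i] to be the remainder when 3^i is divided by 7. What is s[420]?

Computing terms: s[1] = 3,  s[2] = 2,  s[3] = 6,  s[4] = 4,  s[5] = 5,  s[6] = 1,  s[7] = 3.
The sequence repeats with period 6.
So s[420] = s[1 + ((420-1) mod 6)] = s[6] = 1.

1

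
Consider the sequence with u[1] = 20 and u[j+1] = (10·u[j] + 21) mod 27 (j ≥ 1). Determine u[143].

We have u[1] = 20,  u[2] = 5,  u[3] = 17,  u[4] = 2,  u[5] = 14,  u[6] = 26,  u[7] = 11,  u[8] = 23,  u[9] = 8,  u[10] = 20.
Since u[10] = u[1] = 20, the sequence is periodic with period 9.
(143 - 1) mod 9 = 7, so u[143] = u[8] = 23.

23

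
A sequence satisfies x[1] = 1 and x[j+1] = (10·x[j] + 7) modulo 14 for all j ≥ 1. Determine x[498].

5

Computing terms: x[1] = 1, x[2] = 3, x[3] = 9, x[4] = 13, x[5] = 11, x[6] = 5, x[7] = 1.
The sequence repeats with period 6.
(498 - 1) mod 6 = 5, so x[498] = x[6] = 5.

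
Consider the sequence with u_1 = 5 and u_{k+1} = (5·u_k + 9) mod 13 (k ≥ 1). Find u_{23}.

10

Listing terms: u_1 = 5,  u_2 = 8,  u_3 = 10,  u_4 = 7,  u_5 = 5.
The sequence repeats with period 4.
So u_{23} = u_{1 + ((23-1) mod 4)} = u_3 = 10.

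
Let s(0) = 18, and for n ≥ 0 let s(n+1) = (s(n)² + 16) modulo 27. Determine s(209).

We have s(0) = 18,  s(1) = 16,  s(2) = 2,  s(3) = 20,  s(4) = 11,  s(5) = 2.
Since s(5) = s(2) = 2, the sequence is eventually periodic: after a pre-period of length 2 it cycles with period 3.
For n ≥ 2, s(n) depends only on (n - 2) mod 3. (209 - 2) mod 3 = 0, so s(209) = s(2) = 2.

2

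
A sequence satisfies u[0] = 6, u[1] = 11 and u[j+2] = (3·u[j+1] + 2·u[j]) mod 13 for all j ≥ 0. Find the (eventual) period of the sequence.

u[0] = 6, u[1] = 11, u[2] = 6, u[3] = 1, u[4] = 2, u[5] = 8, u[6] = 2, u[7] = 9, u[8] = 5, u[9] = 7, u[10] = 5, u[11] = 3, u[12] = 6, u[13] = 11.
The sequence repeats with period 12.

12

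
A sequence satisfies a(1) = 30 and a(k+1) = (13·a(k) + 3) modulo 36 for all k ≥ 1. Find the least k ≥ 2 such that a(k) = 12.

7

a(1) = 30,  a(2) = 33,  a(3) = 0,  a(4) = 3,  a(5) = 6,  a(6) = 9,  a(7) = 12,  a(8) = 15,  a(9) = 18,  a(10) = 21,  a(11) = 24,  a(12) = 27,  a(13) = 30.
Since a(13) = a(1) = 30, the sequence is periodic with period 12.
The value 12 first appears (with k ≥ 2) at a(7).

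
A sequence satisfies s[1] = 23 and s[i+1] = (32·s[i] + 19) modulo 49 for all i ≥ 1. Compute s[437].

Computing terms: s[1] = 23, s[2] = 20, s[3] = 22, s[4] = 37, s[5] = 27, s[6] = 1, s[7] = 2, s[8] = 34, s[9] = 29, s[10] = 16, s[11] = 41, s[12] = 8, s[13] = 30, s[14] = 48, s[15] = 36, s[16] = 44, s[17] = 6, s[18] = 15, s[19] = 9, s[20] = 13, s[21] = 43, s[22] = 23.
Since s[22] = s[1] = 23, the sequence is periodic with period 21.
(437 - 1) mod 21 = 16, so s[437] = s[17] = 6.

6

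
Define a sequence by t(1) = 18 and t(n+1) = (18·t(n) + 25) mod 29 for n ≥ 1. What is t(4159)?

Computing terms: t(1) = 18,  t(2) = 1,  t(3) = 14,  t(4) = 16,  t(5) = 23,  t(6) = 4,  t(7) = 10,  t(8) = 2,  t(9) = 3,  t(10) = 21,  t(11) = 26,  t(12) = 0,  t(13) = 25,  t(14) = 11,  t(15) = 20,  t(16) = 8,  t(17) = 24,  t(18) = 22,  t(19) = 15,  t(20) = 5,  t(21) = 28,  t(22) = 7,  t(23) = 6,  t(24) = 17,  t(25) = 12,  t(26) = 9,  t(27) = 13,  t(28) = 27,  t(29) = 18.
The sequence repeats with period 28.
So t(4159) = t(1 + ((4159-1) mod 28)) = t(15) = 20.

20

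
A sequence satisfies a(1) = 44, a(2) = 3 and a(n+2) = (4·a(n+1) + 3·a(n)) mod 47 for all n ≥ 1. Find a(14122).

5

Listing terms: a(1) = 44,  a(2) = 3,  a(3) = 3,  a(4) = 21,  a(5) = 46,  a(6) = 12,  a(7) = 45,  a(8) = 28,  a(9) = 12,  a(10) = 38,  a(11) = 0,  a(12) = 20,  a(13) = 33,  a(14) = 4,  a(15) = 21,  a(16) = 2,  a(17) = 24,  a(18) = 8,  a(19) = 10,  a(20) = 17,  a(21) = 4,  a(22) = 20,  a(23) = 45,  a(24) = 5,  a(25) = 14,  a(26) = 24,  a(27) = 44,  a(28) = 13,  a(29) = 43,  a(30) = 23,  a(31) = 33,  a(32) = 13,  a(33) = 10,  a(34) = 32,  a(35) = 17,  a(36) = 23,  a(37) = 2,  a(38) = 30,  a(39) = 32,  a(40) = 30,  a(41) = 28,  a(42) = 14,  a(43) = 46,  a(44) = 38,  a(45) = 8,  a(46) = 5,  a(47) = 44,  a(48) = 3.
Since (a(47), a(48)) = (a(1), a(2)) = (44, 3) (two consecutive terms determine the rest), the sequence is periodic with period 46.
So a(14122) = a(1 + ((14122-1) mod 46)) = a(46) = 5.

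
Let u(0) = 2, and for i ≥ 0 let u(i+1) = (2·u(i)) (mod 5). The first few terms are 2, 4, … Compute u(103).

1

We have u(0) = 2,  u(1) = 4,  u(2) = 3,  u(3) = 1,  u(4) = 2.
The sequence repeats with period 4.
So u(103) = u(0 + ((103-0) mod 4)) = u(3) = 1.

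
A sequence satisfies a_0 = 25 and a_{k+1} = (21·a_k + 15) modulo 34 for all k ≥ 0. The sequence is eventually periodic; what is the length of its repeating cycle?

a_0 = 25; a_1 = 30; a_2 = 33; a_3 = 28; a_4 = 25.
Since a_4 = a_0 = 25, the sequence is periodic with period 4.

4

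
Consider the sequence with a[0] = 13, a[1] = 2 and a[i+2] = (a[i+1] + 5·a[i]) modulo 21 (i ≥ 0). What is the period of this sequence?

42

a[0] = 13,  a[1] = 2,  a[2] = 4,  a[3] = 14,  a[4] = 13,  a[5] = 20,  a[6] = 1,  a[7] = 17,  a[8] = 1,  a[9] = 2,  a[10] = 7,  a[11] = 17,  a[12] = 10,  a[13] = 11,  a[14] = 19,  a[15] = 11,  a[16] = 1,  a[17] = 14,  a[18] = 19,  a[19] = 5,  a[20] = 16,  a[21] = 20,  a[22] = 16,  a[23] = 11,  a[24] = 7,  a[25] = 20,  a[26] = 13,  a[27] = 8,  a[28] = 10,  a[29] = 8,  a[30] = 16,  a[31] = 14,  a[32] = 10,  a[33] = 17,  a[34] = 4,  a[35] = 5,  a[36] = 4,  a[37] = 8,  a[38] = 7,  a[39] = 5,  a[40] = 19,  a[41] = 2,  a[42] = 13,  a[43] = 2.
Since (a[42], a[43]) = (a[0], a[1]) = (13, 2) (two consecutive terms determine the rest), the sequence is periodic with period 42.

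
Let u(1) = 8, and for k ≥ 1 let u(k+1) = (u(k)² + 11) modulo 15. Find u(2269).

Computing terms: u(1) = 8; u(2) = 0; u(3) = 11; u(4) = 12; u(5) = 5; u(6) = 6; u(7) = 2; u(8) = 0.
Since u(8) = u(2) = 0, the sequence is eventually periodic: after a pre-period of length 1 it cycles with period 6.
For k ≥ 2, u(k) depends only on (k - 2) mod 6. (2269 - 2) mod 6 = 5, so u(2269) = u(7) = 2.

2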